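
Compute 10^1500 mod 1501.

10^1 ≡ 10 (mod 1501)
10^2 ≡ 10^2 = 100 ≡ 100 (mod 1501)
10^4 ≡ 100^2 = 10000 ≡ 994 (mod 1501)
10^8 ≡ 994^2 = 988036 ≡ 378 (mod 1501)
10^16 ≡ 378^2 = 142884 ≡ 289 (mod 1501)
10^32 ≡ 289^2 = 83521 ≡ 966 (mod 1501)
10^64 ≡ 966^2 = 933156 ≡ 1035 (mod 1501)
10^128 ≡ 1035^2 = 1071225 ≡ 1012 (mod 1501)
10^256 ≡ 1012^2 = 1024144 ≡ 462 (mod 1501)
10^512 ≡ 462^2 = 213444 ≡ 302 (mod 1501)
10^1024 ≡ 302^2 = 91204 ≡ 1144 (mod 1501)
1500 = 1024 + 256 + 128 + 64 + 16 + 8 + 4 in binary powers of 2.
So 10^1500 ≡ 1144 · 462 · 1012 · 1035 · 289 · 378 · 994 ≡ 144 (mod 1501).
Since 144 ≠ 1, base 10 is a Fermat witness: 1501 is composite.

144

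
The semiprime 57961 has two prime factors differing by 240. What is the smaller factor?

149

Since p = q + 240, we have 57961 = q(q + 240), so q² + 240q − 57961 = 0.
Discriminant: 240² + 4·57961 = 57600 + 231844 = 289444; √289444 = 538.
q = (−240 + 538)/2 = 149, and p = q + 240 = 389.
Check: 149 · 389 = 57961.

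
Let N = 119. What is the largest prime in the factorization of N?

119 = 7 · 17
17 is prime.
So 119 = 7 · 17; the largest prime factor is 17.

17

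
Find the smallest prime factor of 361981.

17

361981 is odd.
Digit sum 28, not divisible by 3.
Ends in 1: not divisible by 5.
7: 361981 = 7·51711 + 4
11: 361981 = 11·32907 + 4
13: 361981 = 13·27844 + 9
17: 361981 = 17·21293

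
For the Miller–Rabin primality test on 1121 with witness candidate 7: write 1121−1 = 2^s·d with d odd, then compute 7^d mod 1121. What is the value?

1121 − 1 = 1120 = 2^5 · 35, so d = 35.
7^1 ≡ 7 (mod 1121)
7^2 ≡ 7^2 = 49 ≡ 49 (mod 1121)
7^4 ≡ 49^2 = 2401 ≡ 159 (mod 1121)
7^8 ≡ 159^2 = 25281 ≡ 619 (mod 1121)
7^16 ≡ 619^2 = 383161 ≡ 900 (mod 1121)
7^32 ≡ 900^2 = 810000 ≡ 638 (mod 1121)
35 = 32 + 2 + 1 in binary powers of 2.
So 7^35 ≡ 638 · 49 · 7 ≡ 239 (mod 1121).
Squaring chain: 239 → 1071 → 258 → 425 → 144; never reaches −1, so base 7 is a Miller–Rabin witness that 1121 is composite.

239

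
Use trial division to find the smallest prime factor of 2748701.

47

2748701 is odd.
Digit sum 29, not divisible by 3.
Ends in 1: not divisible by 5.
7: 2748701 = 7·392671 + 4
11: 2748701 = 11·249881 + 10
13: 2748701 = 13·211438 + 7
17: 2748701 = 17·161688 + 5
19: 2748701 = 19·144668 + 9
23: 2748701 = 23·119508 + 17
29: 2748701 = 29·94782 + 23
31: 2748701 = 31·88667 + 24
37: 2748701 = 37·74289 + 8
41: 2748701 = 41·67041 + 20
43: 2748701 = 43·63923 + 12
47: 2748701 = 47·58483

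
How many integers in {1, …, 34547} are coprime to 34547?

Factor: 34547 = 179 · 193.
φ(34547) = (179−1) · (193−1) = 178 · 192 = 34176.

34176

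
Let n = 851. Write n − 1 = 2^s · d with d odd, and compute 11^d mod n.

582

851 − 1 = 850 = 2^1 · 425, so d = 425.
11^1 ≡ 11 (mod 851)
11^2 ≡ 11^2 = 121 ≡ 121 (mod 851)
11^4 ≡ 121^2 = 14641 ≡ 174 (mod 851)
11^8 ≡ 174^2 = 30276 ≡ 491 (mod 851)
11^16 ≡ 491^2 = 241081 ≡ 248 (mod 851)
11^32 ≡ 248^2 = 61504 ≡ 232 (mod 851)
11^64 ≡ 232^2 = 53824 ≡ 211 (mod 851)
11^128 ≡ 211^2 = 44521 ≡ 269 (mod 851)
11^256 ≡ 269^2 = 72361 ≡ 26 (mod 851)
425 = 256 + 128 + 32 + 8 + 1 in binary powers of 2.
So 11^425 ≡ 26 · 269 · 232 · 491 · 11 ≡ 582 (mod 851).
Squaring chain: 582; never reaches −1, so base 11 is a Miller–Rabin witness that 851 is composite.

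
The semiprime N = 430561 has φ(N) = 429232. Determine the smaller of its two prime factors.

φ(n) = (p−1)(q−1) = n − (p+q) + 1, so p + q = 430561 − 429232 + 1 = 1330.
p and q are the roots of t² − 1330t + 430561 = 0.
Discriminant: 1330² − 4·430561 = 1768900 − 1722244 = 46656; √46656 = 216.
q = (1330 − 216)/2 = 557, p = (1330 + 216)/2 = 773.
Check: 557 · 773 = 430561.

557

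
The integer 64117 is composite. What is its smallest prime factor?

97

64117 is odd.
Digit sum 19, not divisible by 3.
Ends in 7: not divisible by 5.
7: 64117 = 7·9159 + 4
11: 64117 = 11·5828 + 9
13: 64117 = 13·4932 + 1
17: 64117 = 17·3771 + 10
19: 64117 = 19·3374 + 11
23: 64117 = 23·2787 + 16
29: 64117 = 29·2210 + 27
31: 64117 = 31·2068 + 9
37: 64117 = 37·1732 + 33
41: 64117 = 41·1563 + 34
43: 64117 = 43·1491 + 4
47: 64117 = 47·1364 + 9
53: 64117 = 53·1209 + 40
59: 64117 = 59·1086 + 43
61: 64117 = 61·1051 + 6
67: 64117 = 67·956 + 65
71: 64117 = 71·903 + 4
73: 64117 = 73·878 + 23
79: 64117 = 79·811 + 48
83: 64117 = 83·772 + 41
89: 64117 = 89·720 + 37
97: 64117 = 97·661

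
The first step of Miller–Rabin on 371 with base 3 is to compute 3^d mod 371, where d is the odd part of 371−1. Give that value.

26

371 − 1 = 370 = 2^1 · 185, so d = 185.
3^1 ≡ 3 (mod 371)
3^2 ≡ 3^2 = 9 ≡ 9 (mod 371)
3^4 ≡ 9^2 = 81 ≡ 81 (mod 371)
3^8 ≡ 81^2 = 6561 ≡ 254 (mod 371)
3^16 ≡ 254^2 = 64516 ≡ 333 (mod 371)
3^32 ≡ 333^2 = 110889 ≡ 331 (mod 371)
3^64 ≡ 331^2 = 109561 ≡ 116 (mod 371)
3^128 ≡ 116^2 = 13456 ≡ 100 (mod 371)
185 = 128 + 32 + 16 + 8 + 1 in binary powers of 2.
So 3^185 ≡ 100 · 331 · 333 · 254 · 3 ≡ 26 (mod 371).
Squaring chain: 26; never reaches −1, so base 3 is a Miller–Rabin witness that 371 is composite.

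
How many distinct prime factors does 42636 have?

42636 = 2^2 · 10659
10659 = 3 · 3553
3553 = 11 · 323
323 = 17 · 19
42636 = 2^2 · 3 · 11 · 17 · 19, which has 5 distinct prime factors.

5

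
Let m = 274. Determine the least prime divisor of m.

274 is even: 2 divides it.

2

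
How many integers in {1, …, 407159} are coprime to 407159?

390456

Factor: 407159 = 59 · 67 · 103.
φ(407159) = (59−1) · (67−1) · (103−1) = 58 · 66 · 102 = 390456.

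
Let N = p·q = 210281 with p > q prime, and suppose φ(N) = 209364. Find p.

φ(n) = (p−1)(q−1) = n − (p+q) + 1, so p + q = 210281 − 209364 + 1 = 918.
p and q are the roots of t² − 918t + 210281 = 0.
Discriminant: 918² − 4·210281 = 842724 − 841124 = 1600; √1600 = 40.
q = (918 − 40)/2 = 439, p = (918 + 40)/2 = 479.
Check: 439 · 479 = 210281.

479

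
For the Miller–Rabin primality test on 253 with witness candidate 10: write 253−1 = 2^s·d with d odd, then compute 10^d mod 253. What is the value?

21

253 − 1 = 252 = 2^2 · 63, so d = 63.
10^1 ≡ 10 (mod 253)
10^2 ≡ 10^2 = 100 ≡ 100 (mod 253)
10^4 ≡ 100^2 = 10000 ≡ 133 (mod 253)
10^8 ≡ 133^2 = 17689 ≡ 232 (mod 253)
10^16 ≡ 232^2 = 53824 ≡ 188 (mod 253)
10^32 ≡ 188^2 = 35344 ≡ 177 (mod 253)
63 = 32 + 16 + 8 + 4 + 2 + 1 in binary powers of 2.
So 10^63 ≡ 177 · 188 · 232 · 133 · 100 · 10 ≡ 21 (mod 253).
Squaring chain: 21 → 188; never reaches −1, so base 10 is a Miller–Rabin witness that 253 is composite.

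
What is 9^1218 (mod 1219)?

9^1 ≡ 9 (mod 1219)
9^2 ≡ 9^2 = 81 ≡ 81 (mod 1219)
9^4 ≡ 81^2 = 6561 ≡ 466 (mod 1219)
9^8 ≡ 466^2 = 217156 ≡ 174 (mod 1219)
9^16 ≡ 174^2 = 30276 ≡ 1020 (mod 1219)
9^32 ≡ 1020^2 = 1040400 ≡ 593 (mod 1219)
9^64 ≡ 593^2 = 351649 ≡ 577 (mod 1219)
9^128 ≡ 577^2 = 332929 ≡ 142 (mod 1219)
9^256 ≡ 142^2 = 20164 ≡ 660 (mod 1219)
9^512 ≡ 660^2 = 435600 ≡ 417 (mod 1219)
9^1024 ≡ 417^2 = 173889 ≡ 791 (mod 1219)
1218 = 1024 + 128 + 64 + 2 in binary powers of 2.
So 9^1218 ≡ 791 · 142 · 577 · 81 ≡ 289 (mod 1219).
Since 289 ≠ 1, base 9 is a Fermat witness: 1219 is composite.

289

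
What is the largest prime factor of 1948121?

89

1948121 = 7 · 278303
278303 = 53 · 5251
5251 = 59 · 89
89 is prime.
So 1948121 = 7 · 53 · 59 · 89; the largest prime factor is 89.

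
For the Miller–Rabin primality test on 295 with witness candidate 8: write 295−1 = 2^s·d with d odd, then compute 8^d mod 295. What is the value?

172

295 − 1 = 294 = 2^1 · 147, so d = 147.
8^1 ≡ 8 (mod 295)
8^2 ≡ 8^2 = 64 ≡ 64 (mod 295)
8^4 ≡ 64^2 = 4096 ≡ 261 (mod 295)
8^8 ≡ 261^2 = 68121 ≡ 271 (mod 295)
8^16 ≡ 271^2 = 73441 ≡ 281 (mod 295)
8^32 ≡ 281^2 = 78961 ≡ 196 (mod 295)
8^64 ≡ 196^2 = 38416 ≡ 66 (mod 295)
8^128 ≡ 66^2 = 4356 ≡ 226 (mod 295)
147 = 128 + 16 + 2 + 1 in binary powers of 2.
So 8^147 ≡ 226 · 281 · 64 · 8 ≡ 172 (mod 295).
Squaring chain: 172; never reaches −1, so base 8 is a Miller–Rabin witness that 295 is composite.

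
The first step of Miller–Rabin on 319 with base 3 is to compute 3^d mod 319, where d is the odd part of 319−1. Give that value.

319 − 1 = 318 = 2^1 · 159, so d = 159.
3^1 ≡ 3 (mod 319)
3^2 ≡ 3^2 = 9 ≡ 9 (mod 319)
3^4 ≡ 9^2 = 81 ≡ 81 (mod 319)
3^8 ≡ 81^2 = 6561 ≡ 181 (mod 319)
3^16 ≡ 181^2 = 32761 ≡ 223 (mod 319)
3^32 ≡ 223^2 = 49729 ≡ 284 (mod 319)
3^64 ≡ 284^2 = 80656 ≡ 268 (mod 319)
3^128 ≡ 268^2 = 71824 ≡ 49 (mod 319)
159 = 128 + 16 + 8 + 4 + 2 + 1 in binary powers of 2.
So 3^159 ≡ 49 · 223 · 181 · 81 · 9 · 3 ≡ 279 (mod 319).
Squaring chain: 279; never reaches −1, so base 3 is a Miller–Rabin witness that 319 is composite.

279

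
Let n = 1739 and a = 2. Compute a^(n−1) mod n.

2^1 ≡ 2 (mod 1739)
2^2 ≡ 2^2 = 4 ≡ 4 (mod 1739)
2^4 ≡ 4^2 = 16 ≡ 16 (mod 1739)
2^8 ≡ 16^2 = 256 ≡ 256 (mod 1739)
2^16 ≡ 256^2 = 65536 ≡ 1193 (mod 1739)
2^32 ≡ 1193^2 = 1423249 ≡ 747 (mod 1739)
2^64 ≡ 747^2 = 558009 ≡ 1529 (mod 1739)
2^128 ≡ 1529^2 = 2337841 ≡ 625 (mod 1739)
2^256 ≡ 625^2 = 390625 ≡ 1089 (mod 1739)
2^512 ≡ 1089^2 = 1185921 ≡ 1662 (mod 1739)
2^1024 ≡ 1662^2 = 2762244 ≡ 712 (mod 1739)
1738 = 1024 + 512 + 128 + 64 + 8 + 2 in binary powers of 2.
So 2^1738 ≡ 712 · 1662 · 625 · 1529 · 256 · 4 ≡ 1283 (mod 1739).
Since 1283 ≠ 1, base 2 is a Fermat witness: 1739 is composite.

1283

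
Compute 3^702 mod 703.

1

3^1 ≡ 3 (mod 703)
3^2 ≡ 3^2 = 9 ≡ 9 (mod 703)
3^4 ≡ 9^2 = 81 ≡ 81 (mod 703)
3^8 ≡ 81^2 = 6561 ≡ 234 (mod 703)
3^16 ≡ 234^2 = 54756 ≡ 625 (mod 703)
3^32 ≡ 625^2 = 390625 ≡ 460 (mod 703)
3^64 ≡ 460^2 = 211600 ≡ 700 (mod 703)
3^128 ≡ 700^2 = 490000 ≡ 9 (mod 703)
3^256 ≡ 9^2 = 81 ≡ 81 (mod 703)
3^512 ≡ 81^2 = 6561 ≡ 234 (mod 703)
702 = 512 + 128 + 32 + 16 + 8 + 4 + 2 in binary powers of 2.
So 3^702 ≡ 234 · 9 · 460 · 625 · 234 · 81 · 9 ≡ 1 (mod 703).
Since the result is 1, base 3 gives no evidence that 703 is composite.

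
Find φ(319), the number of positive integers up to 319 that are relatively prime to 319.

Factor: 319 = 11 · 29.
φ(319) = (11−1) · (29−1) = 10 · 28 = 280.

280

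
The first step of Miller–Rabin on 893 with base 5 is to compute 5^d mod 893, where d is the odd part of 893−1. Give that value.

453

893 − 1 = 892 = 2^2 · 223, so d = 223.
5^1 ≡ 5 (mod 893)
5^2 ≡ 5^2 = 25 ≡ 25 (mod 893)
5^4 ≡ 25^2 = 625 ≡ 625 (mod 893)
5^8 ≡ 625^2 = 390625 ≡ 384 (mod 893)
5^16 ≡ 384^2 = 147456 ≡ 111 (mod 893)
5^32 ≡ 111^2 = 12321 ≡ 712 (mod 893)
5^64 ≡ 712^2 = 506944 ≡ 613 (mod 893)
5^128 ≡ 613^2 = 375769 ≡ 709 (mod 893)
223 = 128 + 64 + 16 + 8 + 4 + 2 + 1 in binary powers of 2.
So 5^223 ≡ 709 · 613 · 111 · 384 · 625 · 25 · 5 ≡ 453 (mod 893).
Squaring chain: 453 → 712; never reaches −1, so base 5 is a Miller–Rabin witness that 893 is composite.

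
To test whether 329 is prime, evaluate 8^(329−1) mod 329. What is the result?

8^1 ≡ 8 (mod 329)
8^2 ≡ 8^2 = 64 ≡ 64 (mod 329)
8^4 ≡ 64^2 = 4096 ≡ 148 (mod 329)
8^8 ≡ 148^2 = 21904 ≡ 190 (mod 329)
8^16 ≡ 190^2 = 36100 ≡ 239 (mod 329)
8^32 ≡ 239^2 = 57121 ≡ 204 (mod 329)
8^64 ≡ 204^2 = 41616 ≡ 162 (mod 329)
8^128 ≡ 162^2 = 26244 ≡ 253 (mod 329)
8^256 ≡ 253^2 = 64009 ≡ 183 (mod 329)
328 = 256 + 64 + 8 in binary powers of 2.
So 8^328 ≡ 183 · 162 · 190 ≡ 260 (mod 329).
Since 260 ≠ 1, base 8 is a Fermat witness: 329 is composite.

260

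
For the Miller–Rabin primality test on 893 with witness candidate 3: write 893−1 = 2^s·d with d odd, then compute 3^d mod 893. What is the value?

173

893 − 1 = 892 = 2^2 · 223, so d = 223.
3^1 ≡ 3 (mod 893)
3^2 ≡ 3^2 = 9 ≡ 9 (mod 893)
3^4 ≡ 9^2 = 81 ≡ 81 (mod 893)
3^8 ≡ 81^2 = 6561 ≡ 310 (mod 893)
3^16 ≡ 310^2 = 96100 ≡ 549 (mod 893)
3^32 ≡ 549^2 = 301401 ≡ 460 (mod 893)
3^64 ≡ 460^2 = 211600 ≡ 852 (mod 893)
3^128 ≡ 852^2 = 725904 ≡ 788 (mod 893)
223 = 128 + 64 + 16 + 8 + 4 + 2 + 1 in binary powers of 2.
So 3^223 ≡ 788 · 852 · 549 · 310 · 81 · 9 · 3 ≡ 173 (mod 893).
Squaring chain: 173 → 460; never reaches −1, so base 3 is a Miller–Rabin witness that 893 is composite.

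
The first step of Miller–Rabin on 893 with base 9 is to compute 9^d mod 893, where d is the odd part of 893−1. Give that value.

460

893 − 1 = 892 = 2^2 · 223, so d = 223.
9^1 ≡ 9 (mod 893)
9^2 ≡ 9^2 = 81 ≡ 81 (mod 893)
9^4 ≡ 81^2 = 6561 ≡ 310 (mod 893)
9^8 ≡ 310^2 = 96100 ≡ 549 (mod 893)
9^16 ≡ 549^2 = 301401 ≡ 460 (mod 893)
9^32 ≡ 460^2 = 211600 ≡ 852 (mod 893)
9^64 ≡ 852^2 = 725904 ≡ 788 (mod 893)
9^128 ≡ 788^2 = 620944 ≡ 309 (mod 893)
223 = 128 + 64 + 16 + 8 + 4 + 2 + 1 in binary powers of 2.
So 9^223 ≡ 309 · 788 · 460 · 549 · 310 · 81 · 9 ≡ 460 (mod 893).
Squaring chain: 460 → 852; never reaches −1, so base 9 is a Miller–Rabin witness that 893 is composite.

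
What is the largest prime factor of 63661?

63661 = 13 · 4897
4897 = 59 · 83
83 is prime.
So 63661 = 13 · 59 · 83; the largest prime factor is 83.

83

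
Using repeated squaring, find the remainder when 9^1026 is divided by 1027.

222

9^1 ≡ 9 (mod 1027)
9^2 ≡ 9^2 = 81 ≡ 81 (mod 1027)
9^4 ≡ 81^2 = 6561 ≡ 399 (mod 1027)
9^8 ≡ 399^2 = 159201 ≡ 16 (mod 1027)
9^16 ≡ 16^2 = 256 ≡ 256 (mod 1027)
9^32 ≡ 256^2 = 65536 ≡ 835 (mod 1027)
9^64 ≡ 835^2 = 697225 ≡ 919 (mod 1027)
9^128 ≡ 919^2 = 844561 ≡ 367 (mod 1027)
9^256 ≡ 367^2 = 134689 ≡ 152 (mod 1027)
9^512 ≡ 152^2 = 23104 ≡ 510 (mod 1027)
9^1024 ≡ 510^2 = 260100 ≡ 269 (mod 1027)
1026 = 1024 + 2 in binary powers of 2.
So 9^1026 ≡ 269 · 81 ≡ 222 (mod 1027).
Since 222 ≠ 1, base 9 is a Fermat witness: 1027 is composite.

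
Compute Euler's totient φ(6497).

6336

Factor: 6497 = 73 · 89.
φ(6497) = (73−1) · (89−1) = 72 · 88 = 6336.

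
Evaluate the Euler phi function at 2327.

2136

Factor: 2327 = 13 · 179.
φ(2327) = (13−1) · (179−1) = 12 · 178 = 2136.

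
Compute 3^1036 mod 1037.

3^1 ≡ 3 (mod 1037)
3^2 ≡ 3^2 = 9 ≡ 9 (mod 1037)
3^4 ≡ 9^2 = 81 ≡ 81 (mod 1037)
3^8 ≡ 81^2 = 6561 ≡ 339 (mod 1037)
3^16 ≡ 339^2 = 114921 ≡ 851 (mod 1037)
3^32 ≡ 851^2 = 724201 ≡ 375 (mod 1037)
3^64 ≡ 375^2 = 140625 ≡ 630 (mod 1037)
3^128 ≡ 630^2 = 396900 ≡ 766 (mod 1037)
3^256 ≡ 766^2 = 586756 ≡ 851 (mod 1037)
3^512 ≡ 851^2 = 724201 ≡ 375 (mod 1037)
3^1024 ≡ 375^2 = 140625 ≡ 630 (mod 1037)
1036 = 1024 + 8 + 4 in binary powers of 2.
So 3^1036 ≡ 630 · 339 · 81 ≡ 973 (mod 1037).
Since 973 ≠ 1, base 3 is a Fermat witness: 1037 is composite.

973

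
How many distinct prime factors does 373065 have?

6

373065 = 3 · 124355
124355 = 5 · 24871
24871 = 7 · 3553
3553 = 11 · 323
323 = 17 · 19
373065 = 3 · 5 · 7 · 11 · 17 · 19, which has 6 distinct prime factors.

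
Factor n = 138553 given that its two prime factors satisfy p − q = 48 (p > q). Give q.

349

Since p = q + 48, we have 138553 = q(q + 48), so q² + 48q − 138553 = 0.
Discriminant: 48² + 4·138553 = 2304 + 554212 = 556516; √556516 = 746.
q = (−48 + 746)/2 = 349, and p = q + 48 = 397.
Check: 349 · 397 = 138553.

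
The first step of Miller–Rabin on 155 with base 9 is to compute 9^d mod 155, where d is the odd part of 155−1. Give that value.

155 − 1 = 154 = 2^1 · 77, so d = 77.
9^1 ≡ 9 (mod 155)
9^2 ≡ 9^2 = 81 ≡ 81 (mod 155)
9^4 ≡ 81^2 = 6561 ≡ 51 (mod 155)
9^8 ≡ 51^2 = 2601 ≡ 121 (mod 155)
9^16 ≡ 121^2 = 14641 ≡ 71 (mod 155)
9^32 ≡ 71^2 = 5041 ≡ 81 (mod 155)
9^64 ≡ 81^2 = 6561 ≡ 51 (mod 155)
77 = 64 + 8 + 4 + 1 in binary powers of 2.
So 9^77 ≡ 51 · 121 · 51 · 9 ≡ 19 (mod 155).
Squaring chain: 19; never reaches −1, so base 9 is a Miller–Rabin witness that 155 is composite.

19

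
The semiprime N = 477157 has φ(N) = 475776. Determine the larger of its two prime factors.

709

φ(n) = (p−1)(q−1) = n − (p+q) + 1, so p + q = 477157 − 475776 + 1 = 1382.
p and q are the roots of t² − 1382t + 477157 = 0.
Discriminant: 1382² − 4·477157 = 1909924 − 1908628 = 1296; √1296 = 36.
q = (1382 − 36)/2 = 673, p = (1382 + 36)/2 = 709.
Check: 673 · 709 = 477157.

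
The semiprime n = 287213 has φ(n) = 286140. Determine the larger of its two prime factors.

571

φ(n) = (p−1)(q−1) = n − (p+q) + 1, so p + q = 287213 − 286140 + 1 = 1074.
p and q are the roots of t² − 1074t + 287213 = 0.
Discriminant: 1074² − 4·287213 = 1153476 − 1148852 = 4624; √4624 = 68.
q = (1074 − 68)/2 = 503, p = (1074 + 68)/2 = 571.
Check: 503 · 571 = 287213.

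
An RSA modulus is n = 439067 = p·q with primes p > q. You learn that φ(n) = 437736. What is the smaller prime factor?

φ(n) = (p−1)(q−1) = n − (p+q) + 1, so p + q = 439067 − 437736 + 1 = 1332.
p and q are the roots of t² − 1332t + 439067 = 0.
Discriminant: 1332² − 4·439067 = 1774224 − 1756268 = 17956; √17956 = 134.
q = (1332 − 134)/2 = 599, p = (1332 + 134)/2 = 733.
Check: 599 · 733 = 439067.

599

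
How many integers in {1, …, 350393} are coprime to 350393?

Factor: 350393 = 31 · 89 · 127.
φ(350393) = (31−1) · (89−1) · (127−1) = 30 · 88 · 126 = 332640.

332640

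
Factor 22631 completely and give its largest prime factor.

22631 = 7 · 3233
3233 = 53 · 61
61 is prime.
So 22631 = 7 · 53 · 61; the largest prime factor is 61.

61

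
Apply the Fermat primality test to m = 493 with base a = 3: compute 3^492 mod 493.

310

3^1 ≡ 3 (mod 493)
3^2 ≡ 3^2 = 9 ≡ 9 (mod 493)
3^4 ≡ 9^2 = 81 ≡ 81 (mod 493)
3^8 ≡ 81^2 = 6561 ≡ 152 (mod 493)
3^16 ≡ 152^2 = 23104 ≡ 426 (mod 493)
3^32 ≡ 426^2 = 181476 ≡ 52 (mod 493)
3^64 ≡ 52^2 = 2704 ≡ 239 (mod 493)
3^128 ≡ 239^2 = 57121 ≡ 426 (mod 493)
3^256 ≡ 426^2 = 181476 ≡ 52 (mod 493)
492 = 256 + 128 + 64 + 32 + 8 + 4 in binary powers of 2.
So 3^492 ≡ 52 · 426 · 239 · 52 · 152 · 81 ≡ 310 (mod 493).
Since 310 ≠ 1, base 3 is a Fermat witness: 493 is composite.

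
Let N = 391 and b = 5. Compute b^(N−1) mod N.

325

5^1 ≡ 5 (mod 391)
5^2 ≡ 5^2 = 25 ≡ 25 (mod 391)
5^4 ≡ 25^2 = 625 ≡ 234 (mod 391)
5^8 ≡ 234^2 = 54756 ≡ 16 (mod 391)
5^16 ≡ 16^2 = 256 ≡ 256 (mod 391)
5^32 ≡ 256^2 = 65536 ≡ 239 (mod 391)
5^64 ≡ 239^2 = 57121 ≡ 35 (mod 391)
5^128 ≡ 35^2 = 1225 ≡ 52 (mod 391)
5^256 ≡ 52^2 = 2704 ≡ 358 (mod 391)
390 = 256 + 128 + 4 + 2 in binary powers of 2.
So 5^390 ≡ 358 · 52 · 234 · 25 ≡ 325 (mod 391).
Since 325 ≠ 1, base 5 is a Fermat witness: 391 is composite.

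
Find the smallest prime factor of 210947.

11

210947 is odd.
Digit sum 23, not divisible by 3.
Ends in 7: not divisible by 5.
7: 210947 = 7·30135 + 2
11: 210947 = 11·19177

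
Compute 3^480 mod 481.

417

3^1 ≡ 3 (mod 481)
3^2 ≡ 3^2 = 9 ≡ 9 (mod 481)
3^4 ≡ 9^2 = 81 ≡ 81 (mod 481)
3^8 ≡ 81^2 = 6561 ≡ 308 (mod 481)
3^16 ≡ 308^2 = 94864 ≡ 107 (mod 481)
3^32 ≡ 107^2 = 11449 ≡ 386 (mod 481)
3^64 ≡ 386^2 = 148996 ≡ 367 (mod 481)
3^128 ≡ 367^2 = 134689 ≡ 9 (mod 481)
3^256 ≡ 9^2 = 81 ≡ 81 (mod 481)
480 = 256 + 128 + 64 + 32 in binary powers of 2.
So 3^480 ≡ 81 · 9 · 367 · 386 ≡ 417 (mod 481).
Since 417 ≠ 1, base 3 is a Fermat witness: 481 is composite.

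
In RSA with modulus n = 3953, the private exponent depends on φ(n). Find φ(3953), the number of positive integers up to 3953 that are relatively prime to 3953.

Factor: 3953 = 59 · 67.
φ(3953) = (59−1) · (67−1) = 58 · 66 = 3828.

3828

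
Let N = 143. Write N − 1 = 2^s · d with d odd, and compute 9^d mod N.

143 − 1 = 142 = 2^1 · 71, so d = 71.
9^1 ≡ 9 (mod 143)
9^2 ≡ 9^2 = 81 ≡ 81 (mod 143)
9^4 ≡ 81^2 = 6561 ≡ 126 (mod 143)
9^8 ≡ 126^2 = 15876 ≡ 3 (mod 143)
9^16 ≡ 3^2 = 9 ≡ 9 (mod 143)
9^32 ≡ 9^2 = 81 ≡ 81 (mod 143)
9^64 ≡ 81^2 = 6561 ≡ 126 (mod 143)
71 = 64 + 4 + 2 + 1 in binary powers of 2.
So 9^71 ≡ 126 · 126 · 81 · 9 ≡ 42 (mod 143).
Squaring chain: 42; never reaches −1, so base 9 is a Miller–Rabin witness that 143 is composite.

42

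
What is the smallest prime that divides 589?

589 is odd.
Digit sum 22, not divisible by 3.
Ends in 9: not divisible by 5.
7: 589 = 7·84 + 1
11: 589 = 11·53 + 6
13: 589 = 13·45 + 4
17: 589 = 17·34 + 11
19: 589 = 19·31

19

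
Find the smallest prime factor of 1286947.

43

1286947 is odd.
Digit sum 37, not divisible by 3.
Ends in 7: not divisible by 5.
7: 1286947 = 7·183849 + 4
11: 1286947 = 11·116995 + 2
13: 1286947 = 13·98995 + 12
17: 1286947 = 17·75702 + 13
19: 1286947 = 19·67734 + 1
23: 1286947 = 23·55954 + 5
29: 1286947 = 29·44377 + 14
31: 1286947 = 31·41514 + 13
37: 1286947 = 37·34782 + 13
41: 1286947 = 41·31388 + 39
43: 1286947 = 43·29929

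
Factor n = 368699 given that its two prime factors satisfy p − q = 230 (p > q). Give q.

Since p = q + 230, we have 368699 = q(q + 230), so q² + 230q − 368699 = 0.
Discriminant: 230² + 4·368699 = 52900 + 1474796 = 1527696; √1527696 = 1236.
q = (−230 + 1236)/2 = 503, and p = q + 230 = 733.
Check: 503 · 733 = 368699.

503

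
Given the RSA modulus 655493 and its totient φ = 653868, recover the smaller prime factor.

739

φ(n) = (p−1)(q−1) = n − (p+q) + 1, so p + q = 655493 − 653868 + 1 = 1626.
p and q are the roots of t² − 1626t + 655493 = 0.
Discriminant: 1626² − 4·655493 = 2643876 − 2621972 = 21904; √21904 = 148.
q = (1626 − 148)/2 = 739, p = (1626 + 148)/2 = 887.
Check: 739 · 887 = 655493.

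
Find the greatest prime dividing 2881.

67

2881 = 43 · 67
67 is prime.
So 2881 = 43 · 67; the largest prime factor is 67.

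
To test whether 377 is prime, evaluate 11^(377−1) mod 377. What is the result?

11^1 ≡ 11 (mod 377)
11^2 ≡ 11^2 = 121 ≡ 121 (mod 377)
11^4 ≡ 121^2 = 14641 ≡ 315 (mod 377)
11^8 ≡ 315^2 = 99225 ≡ 74 (mod 377)
11^16 ≡ 74^2 = 5476 ≡ 198 (mod 377)
11^32 ≡ 198^2 = 39204 ≡ 373 (mod 377)
11^64 ≡ 373^2 = 139129 ≡ 16 (mod 377)
11^128 ≡ 16^2 = 256 ≡ 256 (mod 377)
11^256 ≡ 256^2 = 65536 ≡ 315 (mod 377)
376 = 256 + 64 + 32 + 16 + 8 in binary powers of 2.
So 11^376 ≡ 315 · 16 · 373 · 198 · 74 ≡ 81 (mod 377).
Since 81 ≠ 1, base 11 is a Fermat witness: 377 is composite.

81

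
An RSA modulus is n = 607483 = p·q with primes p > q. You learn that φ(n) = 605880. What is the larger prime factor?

φ(n) = (p−1)(q−1) = n − (p+q) + 1, so p + q = 607483 − 605880 + 1 = 1604.
p and q are the roots of t² − 1604t + 607483 = 0.
Discriminant: 1604² − 4·607483 = 2572816 − 2429932 = 142884; √142884 = 378.
q = (1604 − 378)/2 = 613, p = (1604 + 378)/2 = 991.
Check: 613 · 991 = 607483.

991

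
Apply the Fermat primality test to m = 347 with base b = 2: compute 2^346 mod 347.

2^1 ≡ 2 (mod 347)
2^2 ≡ 2^2 = 4 ≡ 4 (mod 347)
2^4 ≡ 4^2 = 16 ≡ 16 (mod 347)
2^8 ≡ 16^2 = 256 ≡ 256 (mod 347)
2^16 ≡ 256^2 = 65536 ≡ 300 (mod 347)
2^32 ≡ 300^2 = 90000 ≡ 127 (mod 347)
2^64 ≡ 127^2 = 16129 ≡ 167 (mod 347)
2^128 ≡ 167^2 = 27889 ≡ 129 (mod 347)
2^256 ≡ 129^2 = 16641 ≡ 332 (mod 347)
346 = 256 + 64 + 16 + 8 + 2 in binary powers of 2.
So 2^346 ≡ 332 · 167 · 300 · 256 · 4 ≡ 1 (mod 347).
Since the result is 1, base 2 gives no evidence that 347 is composite.

1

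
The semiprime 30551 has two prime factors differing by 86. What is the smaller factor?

137

Since p = q + 86, we have 30551 = q(q + 86), so q² + 86q − 30551 = 0.
Discriminant: 86² + 4·30551 = 7396 + 122204 = 129600; √129600 = 360.
q = (−86 + 360)/2 = 137, and p = q + 86 = 223.
Check: 137 · 223 = 30551.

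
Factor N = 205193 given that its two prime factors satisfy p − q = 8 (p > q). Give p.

Since p = q + 8, we have 205193 = q(q + 8), so q² + 8q − 205193 = 0.
Discriminant: 8² + 4·205193 = 64 + 820772 = 820836; √820836 = 906.
q = (−8 + 906)/2 = 449, and p = q + 8 = 457.
Check: 449 · 457 = 205193.

457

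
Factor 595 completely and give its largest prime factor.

595 = 5 · 119
119 = 7 · 17
17 is prime.
So 595 = 5 · 7 · 17; the largest prime factor is 17.

17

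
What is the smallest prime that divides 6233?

23

6233 is odd.
Digit sum 14, not divisible by 3.
Ends in 3: not divisible by 5.
7: 6233 = 7·890 + 3
11: 6233 = 11·566 + 7
13: 6233 = 13·479 + 6
17: 6233 = 17·366 + 11
19: 6233 = 19·328 + 1
23: 6233 = 23·271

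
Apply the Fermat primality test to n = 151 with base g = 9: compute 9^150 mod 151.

9^1 ≡ 9 (mod 151)
9^2 ≡ 9^2 = 81 ≡ 81 (mod 151)
9^4 ≡ 81^2 = 6561 ≡ 68 (mod 151)
9^8 ≡ 68^2 = 4624 ≡ 94 (mod 151)
9^16 ≡ 94^2 = 8836 ≡ 78 (mod 151)
9^32 ≡ 78^2 = 6084 ≡ 44 (mod 151)
9^64 ≡ 44^2 = 1936 ≡ 124 (mod 151)
9^128 ≡ 124^2 = 15376 ≡ 125 (mod 151)
150 = 128 + 16 + 4 + 2 in binary powers of 2.
So 9^150 ≡ 125 · 78 · 68 · 81 ≡ 1 (mod 151).
Since the result is 1, base 9 gives no evidence that 151 is composite.

1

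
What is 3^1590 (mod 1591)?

3^1 ≡ 3 (mod 1591)
3^2 ≡ 3^2 = 9 ≡ 9 (mod 1591)
3^4 ≡ 9^2 = 81 ≡ 81 (mod 1591)
3^8 ≡ 81^2 = 6561 ≡ 197 (mod 1591)
3^16 ≡ 197^2 = 38809 ≡ 625 (mod 1591)
3^32 ≡ 625^2 = 390625 ≡ 830 (mod 1591)
3^64 ≡ 830^2 = 688900 ≡ 1588 (mod 1591)
3^128 ≡ 1588^2 = 2521744 ≡ 9 (mod 1591)
3^256 ≡ 9^2 = 81 ≡ 81 (mod 1591)
3^512 ≡ 81^2 = 6561 ≡ 197 (mod 1591)
3^1024 ≡ 197^2 = 38809 ≡ 625 (mod 1591)
1590 = 1024 + 512 + 32 + 16 + 4 + 2 in binary powers of 2.
So 3^1590 ≡ 625 · 197 · 830 · 625 · 81 · 9 ≡ 322 (mod 1591).
Since 322 ≠ 1, base 3 is a Fermat witness: 1591 is composite.

322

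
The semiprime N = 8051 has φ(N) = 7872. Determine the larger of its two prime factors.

97

φ(n) = (p−1)(q−1) = n − (p+q) + 1, so p + q = 8051 − 7872 + 1 = 180.
p and q are the roots of t² − 180t + 8051 = 0.
Discriminant: 180² − 4·8051 = 32400 − 32204 = 196; √196 = 14.
q = (180 − 14)/2 = 83, p = (180 + 14)/2 = 97.
Check: 83 · 97 = 8051.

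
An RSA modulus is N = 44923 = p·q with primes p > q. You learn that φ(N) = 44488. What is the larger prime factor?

φ(n) = (p−1)(q−1) = n − (p+q) + 1, so p + q = 44923 − 44488 + 1 = 436.
p and q are the roots of t² − 436t + 44923 = 0.
Discriminant: 436² − 4·44923 = 190096 − 179692 = 10404; √10404 = 102.
q = (436 − 102)/2 = 167, p = (436 + 102)/2 = 269.
Check: 167 · 269 = 44923.

269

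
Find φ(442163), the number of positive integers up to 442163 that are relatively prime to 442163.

419328

Factor: 442163 = 29 · 79 · 193.
φ(442163) = (29−1) · (79−1) · (193−1) = 28 · 78 · 192 = 419328.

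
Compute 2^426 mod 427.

64

2^1 ≡ 2 (mod 427)
2^2 ≡ 2^2 = 4 ≡ 4 (mod 427)
2^4 ≡ 4^2 = 16 ≡ 16 (mod 427)
2^8 ≡ 16^2 = 256 ≡ 256 (mod 427)
2^16 ≡ 256^2 = 65536 ≡ 205 (mod 427)
2^32 ≡ 205^2 = 42025 ≡ 179 (mod 427)
2^64 ≡ 179^2 = 32041 ≡ 16 (mod 427)
2^128 ≡ 16^2 = 256 ≡ 256 (mod 427)
2^256 ≡ 256^2 = 65536 ≡ 205 (mod 427)
426 = 256 + 128 + 32 + 8 + 2 in binary powers of 2.
So 2^426 ≡ 205 · 256 · 179 · 256 · 4 ≡ 64 (mod 427).
Since 64 ≠ 1, base 2 is a Fermat witness: 427 is composite.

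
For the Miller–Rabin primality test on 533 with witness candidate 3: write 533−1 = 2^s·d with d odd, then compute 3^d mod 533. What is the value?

533 − 1 = 532 = 2^2 · 133, so d = 133.
3^1 ≡ 3 (mod 533)
3^2 ≡ 3^2 = 9 ≡ 9 (mod 533)
3^4 ≡ 9^2 = 81 ≡ 81 (mod 533)
3^8 ≡ 81^2 = 6561 ≡ 165 (mod 533)
3^16 ≡ 165^2 = 27225 ≡ 42 (mod 533)
3^32 ≡ 42^2 = 1764 ≡ 165 (mod 533)
3^64 ≡ 165^2 = 27225 ≡ 42 (mod 533)
3^128 ≡ 42^2 = 1764 ≡ 165 (mod 533)
133 = 128 + 4 + 1 in binary powers of 2.
So 3^133 ≡ 165 · 81 · 3 ≡ 120 (mod 533).
Squaring chain: 120 → 9; never reaches −1, so base 3 is a Miller–Rabin witness that 533 is composite.

120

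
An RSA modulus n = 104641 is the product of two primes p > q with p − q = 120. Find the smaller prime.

Since p = q + 120, we have 104641 = q(q + 120), so q² + 120q − 104641 = 0.
Discriminant: 120² + 4·104641 = 14400 + 418564 = 432964; √432964 = 658.
q = (−120 + 658)/2 = 269, and p = q + 120 = 389.
Check: 269 · 389 = 104641.

269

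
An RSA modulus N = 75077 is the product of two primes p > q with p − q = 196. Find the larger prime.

Since p = q + 196, we have 75077 = q(q + 196), so q² + 196q − 75077 = 0.
Discriminant: 196² + 4·75077 = 38416 + 300308 = 338724; √338724 = 582.
q = (−196 + 582)/2 = 193, and p = q + 196 = 389.
Check: 193 · 389 = 75077.

389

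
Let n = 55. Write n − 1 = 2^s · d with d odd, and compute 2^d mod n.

55 − 1 = 54 = 2^1 · 27, so d = 27.
2^1 ≡ 2 (mod 55)
2^2 ≡ 2^2 = 4 ≡ 4 (mod 55)
2^4 ≡ 4^2 = 16 ≡ 16 (mod 55)
2^8 ≡ 16^2 = 256 ≡ 36 (mod 55)
2^16 ≡ 36^2 = 1296 ≡ 31 (mod 55)
27 = 16 + 8 + 2 + 1 in binary powers of 2.
So 2^27 ≡ 31 · 36 · 4 · 2 ≡ 18 (mod 55).
Squaring chain: 18; never reaches −1, so base 2 is a Miller–Rabin witness that 55 is composite.

18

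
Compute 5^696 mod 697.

611

5^1 ≡ 5 (mod 697)
5^2 ≡ 5^2 = 25 ≡ 25 (mod 697)
5^4 ≡ 25^2 = 625 ≡ 625 (mod 697)
5^8 ≡ 625^2 = 390625 ≡ 305 (mod 697)
5^16 ≡ 305^2 = 93025 ≡ 324 (mod 697)
5^32 ≡ 324^2 = 104976 ≡ 426 (mod 697)
5^64 ≡ 426^2 = 181476 ≡ 256 (mod 697)
5^128 ≡ 256^2 = 65536 ≡ 18 (mod 697)
5^256 ≡ 18^2 = 324 ≡ 324 (mod 697)
5^512 ≡ 324^2 = 104976 ≡ 426 (mod 697)
696 = 512 + 128 + 32 + 16 + 8 in binary powers of 2.
So 5^696 ≡ 426 · 18 · 426 · 324 · 305 ≡ 611 (mod 697).
Since 611 ≠ 1, base 5 is a Fermat witness: 697 is composite.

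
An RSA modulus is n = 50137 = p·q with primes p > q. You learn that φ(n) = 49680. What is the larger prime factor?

φ(n) = (p−1)(q−1) = n − (p+q) + 1, so p + q = 50137 − 49680 + 1 = 458.
p and q are the roots of t² − 458t + 50137 = 0.
Discriminant: 458² − 4·50137 = 209764 − 200548 = 9216; √9216 = 96.
q = (458 − 96)/2 = 181, p = (458 + 96)/2 = 277.
Check: 181 · 277 = 50137.

277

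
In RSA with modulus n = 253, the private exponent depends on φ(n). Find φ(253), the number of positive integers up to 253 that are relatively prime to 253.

220

Factor: 253 = 11 · 23.
φ(253) = (11−1) · (23−1) = 10 · 22 = 220.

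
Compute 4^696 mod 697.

324

4^1 ≡ 4 (mod 697)
4^2 ≡ 4^2 = 16 ≡ 16 (mod 697)
4^4 ≡ 16^2 = 256 ≡ 256 (mod 697)
4^8 ≡ 256^2 = 65536 ≡ 18 (mod 697)
4^16 ≡ 18^2 = 324 ≡ 324 (mod 697)
4^32 ≡ 324^2 = 104976 ≡ 426 (mod 697)
4^64 ≡ 426^2 = 181476 ≡ 256 (mod 697)
4^128 ≡ 256^2 = 65536 ≡ 18 (mod 697)
4^256 ≡ 18^2 = 324 ≡ 324 (mod 697)
4^512 ≡ 324^2 = 104976 ≡ 426 (mod 697)
696 = 512 + 128 + 32 + 16 + 8 in binary powers of 2.
So 4^696 ≡ 426 · 18 · 426 · 324 · 18 ≡ 324 (mod 697).
Since 324 ≠ 1, base 4 is a Fermat witness: 697 is composite.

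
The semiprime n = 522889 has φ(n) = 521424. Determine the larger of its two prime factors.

853

φ(n) = (p−1)(q−1) = n − (p+q) + 1, so p + q = 522889 − 521424 + 1 = 1466.
p and q are the roots of t² − 1466t + 522889 = 0.
Discriminant: 1466² − 4·522889 = 2149156 − 2091556 = 57600; √57600 = 240.
q = (1466 − 240)/2 = 613, p = (1466 + 240)/2 = 853.
Check: 613 · 853 = 522889.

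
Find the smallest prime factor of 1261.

13

1261 is odd.
Digit sum 10, not divisible by 3.
Ends in 1: not divisible by 5.
7: 1261 = 7·180 + 1
11: 1261 = 11·114 + 7
13: 1261 = 13·97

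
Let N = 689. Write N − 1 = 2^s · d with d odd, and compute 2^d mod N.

50

689 − 1 = 688 = 2^4 · 43, so d = 43.
2^1 ≡ 2 (mod 689)
2^2 ≡ 2^2 = 4 ≡ 4 (mod 689)
2^4 ≡ 4^2 = 16 ≡ 16 (mod 689)
2^8 ≡ 16^2 = 256 ≡ 256 (mod 689)
2^16 ≡ 256^2 = 65536 ≡ 81 (mod 689)
2^32 ≡ 81^2 = 6561 ≡ 360 (mod 689)
43 = 32 + 8 + 2 + 1 in binary powers of 2.
So 2^43 ≡ 360 · 256 · 4 · 2 ≡ 50 (mod 689).
Squaring chain: 50 → 433 → 81 → 360; never reaches −1, so base 2 is a Miller–Rabin witness that 689 is composite.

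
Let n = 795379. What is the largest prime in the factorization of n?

795379 = 13 · 61183
61183 = 17 · 3599
3599 = 59 · 61
61 is prime.
So 795379 = 13 · 17 · 59 · 61; the largest prime factor is 61.

61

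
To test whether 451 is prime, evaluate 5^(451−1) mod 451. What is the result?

122

5^1 ≡ 5 (mod 451)
5^2 ≡ 5^2 = 25 ≡ 25 (mod 451)
5^4 ≡ 25^2 = 625 ≡ 174 (mod 451)
5^8 ≡ 174^2 = 30276 ≡ 59 (mod 451)
5^16 ≡ 59^2 = 3481 ≡ 324 (mod 451)
5^32 ≡ 324^2 = 104976 ≡ 344 (mod 451)
5^64 ≡ 344^2 = 118336 ≡ 174 (mod 451)
5^128 ≡ 174^2 = 30276 ≡ 59 (mod 451)
5^256 ≡ 59^2 = 3481 ≡ 324 (mod 451)
450 = 256 + 128 + 64 + 2 in binary powers of 2.
So 5^450 ≡ 324 · 59 · 174 · 25 ≡ 122 (mod 451).
Since 122 ≠ 1, base 5 is a Fermat witness: 451 is composite.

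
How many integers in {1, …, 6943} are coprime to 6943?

Factor: 6943 = 53 · 131.
φ(6943) = (53−1) · (131−1) = 52 · 130 = 6760.

6760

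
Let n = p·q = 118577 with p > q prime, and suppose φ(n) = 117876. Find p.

419

φ(n) = (p−1)(q−1) = n − (p+q) + 1, so p + q = 118577 − 117876 + 1 = 702.
p and q are the roots of t² − 702t + 118577 = 0.
Discriminant: 702² − 4·118577 = 492804 − 474308 = 18496; √18496 = 136.
q = (702 − 136)/2 = 283, p = (702 + 136)/2 = 419.
Check: 283 · 419 = 118577.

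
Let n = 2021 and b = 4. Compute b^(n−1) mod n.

385

4^1 ≡ 4 (mod 2021)
4^2 ≡ 4^2 = 16 ≡ 16 (mod 2021)
4^4 ≡ 16^2 = 256 ≡ 256 (mod 2021)
4^8 ≡ 256^2 = 65536 ≡ 864 (mod 2021)
4^16 ≡ 864^2 = 746496 ≡ 747 (mod 2021)
4^32 ≡ 747^2 = 558009 ≡ 213 (mod 2021)
4^64 ≡ 213^2 = 45369 ≡ 907 (mod 2021)
4^128 ≡ 907^2 = 822649 ≡ 102 (mod 2021)
4^256 ≡ 102^2 = 10404 ≡ 299 (mod 2021)
4^512 ≡ 299^2 = 89401 ≡ 477 (mod 2021)
4^1024 ≡ 477^2 = 227529 ≡ 1177 (mod 2021)
2020 = 1024 + 512 + 256 + 128 + 64 + 32 + 4 in binary powers of 2.
So 4^2020 ≡ 1177 · 477 · 299 · 102 · 907 · 213 · 256 ≡ 385 (mod 2021).
Since 385 ≠ 1, base 4 is a Fermat witness: 2021 is composite.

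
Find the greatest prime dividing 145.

29

145 = 5 · 29
29 is prime.
So 145 = 5 · 29; the largest prime factor is 29.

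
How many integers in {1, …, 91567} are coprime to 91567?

Factor: 91567 = 7 · 103 · 127.
φ(91567) = (7−1) · (103−1) · (127−1) = 6 · 102 · 126 = 77112.

77112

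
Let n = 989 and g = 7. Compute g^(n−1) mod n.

7^1 ≡ 7 (mod 989)
7^2 ≡ 7^2 = 49 ≡ 49 (mod 989)
7^4 ≡ 49^2 = 2401 ≡ 423 (mod 989)
7^8 ≡ 423^2 = 178929 ≡ 909 (mod 989)
7^16 ≡ 909^2 = 826281 ≡ 466 (mod 989)
7^32 ≡ 466^2 = 217156 ≡ 565 (mod 989)
7^64 ≡ 565^2 = 319225 ≡ 767 (mod 989)
7^128 ≡ 767^2 = 588289 ≡ 823 (mod 989)
7^256 ≡ 823^2 = 677329 ≡ 853 (mod 989)
7^512 ≡ 853^2 = 727609 ≡ 694 (mod 989)
988 = 512 + 256 + 128 + 64 + 16 + 8 + 4 in binary powers of 2.
So 7^988 ≡ 694 · 853 · 823 · 767 · 466 · 909 · 423 ≡ 767 (mod 989).
Since 767 ≠ 1, base 7 is a Fermat witness: 989 is composite.

767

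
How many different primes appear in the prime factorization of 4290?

4290 = 2 · 2145
2145 = 3 · 715
715 = 5 · 143
143 = 11 · 13
4290 = 2 · 3 · 5 · 11 · 13, which has 5 distinct prime factors.

5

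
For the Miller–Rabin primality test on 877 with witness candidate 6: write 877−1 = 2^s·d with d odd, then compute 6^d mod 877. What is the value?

726

877 − 1 = 876 = 2^2 · 219, so d = 219.
6^1 ≡ 6 (mod 877)
6^2 ≡ 6^2 = 36 ≡ 36 (mod 877)
6^4 ≡ 36^2 = 1296 ≡ 419 (mod 877)
6^8 ≡ 419^2 = 175561 ≡ 161 (mod 877)
6^16 ≡ 161^2 = 25921 ≡ 488 (mod 877)
6^32 ≡ 488^2 = 238144 ≡ 477 (mod 877)
6^64 ≡ 477^2 = 227529 ≡ 386 (mod 877)
6^128 ≡ 386^2 = 148996 ≡ 783 (mod 877)
219 = 128 + 64 + 16 + 8 + 2 + 1 in binary powers of 2.
So 6^219 ≡ 783 · 386 · 488 · 161 · 36 · 6 ≡ 726 (mod 877).
Squaring chain: 726 → 876; reaches −1, so base 6 does not prove 877 composite.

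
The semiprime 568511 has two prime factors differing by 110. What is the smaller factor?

Since p = q + 110, we have 568511 = q(q + 110), so q² + 110q − 568511 = 0.
Discriminant: 110² + 4·568511 = 12100 + 2274044 = 2286144; √2286144 = 1512.
q = (−110 + 1512)/2 = 701, and p = q + 110 = 811.
Check: 701 · 811 = 568511.

701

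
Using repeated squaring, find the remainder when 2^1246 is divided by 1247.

173

2^1 ≡ 2 (mod 1247)
2^2 ≡ 2^2 = 4 ≡ 4 (mod 1247)
2^4 ≡ 4^2 = 16 ≡ 16 (mod 1247)
2^8 ≡ 16^2 = 256 ≡ 256 (mod 1247)
2^16 ≡ 256^2 = 65536 ≡ 692 (mod 1247)
2^32 ≡ 692^2 = 478864 ≡ 16 (mod 1247)
2^64 ≡ 16^2 = 256 ≡ 256 (mod 1247)
2^128 ≡ 256^2 = 65536 ≡ 692 (mod 1247)
2^256 ≡ 692^2 = 478864 ≡ 16 (mod 1247)
2^512 ≡ 16^2 = 256 ≡ 256 (mod 1247)
2^1024 ≡ 256^2 = 65536 ≡ 692 (mod 1247)
1246 = 1024 + 128 + 64 + 16 + 8 + 4 + 2 in binary powers of 2.
So 2^1246 ≡ 692 · 692 · 256 · 692 · 256 · 16 · 4 ≡ 173 (mod 1247).
Since 173 ≠ 1, base 2 is a Fermat witness: 1247 is composite.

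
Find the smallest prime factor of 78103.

78103 is odd.
Digit sum 19, not divisible by 3.
Ends in 3: not divisible by 5.
7: 78103 = 7·11157 + 4
11: 78103 = 11·7100 + 3
13: 78103 = 13·6007 + 12
17: 78103 = 17·4594 + 5
19: 78103 = 19·4110 + 13
23: 78103 = 23·3395 + 18
29: 78103 = 29·2693 + 6
31: 78103 = 31·2519 + 14
37: 78103 = 37·2110 + 33
41: 78103 = 41·1904 + 39
43: 78103 = 43·1816 + 15
47: 78103 = 47·1661 + 36
53: 78103 = 53·1473 + 34
59: 78103 = 59·1323 + 46
61: 78103 = 61·1280 + 23
67: 78103 = 67·1165 + 48
71: 78103 = 71·1100 + 3
73: 78103 = 73·1069 + 66
79: 78103 = 79·988 + 51
83: 78103 = 83·941

83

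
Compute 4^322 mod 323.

4^1 ≡ 4 (mod 323)
4^2 ≡ 4^2 = 16 ≡ 16 (mod 323)
4^4 ≡ 16^2 = 256 ≡ 256 (mod 323)
4^8 ≡ 256^2 = 65536 ≡ 290 (mod 323)
4^16 ≡ 290^2 = 84100 ≡ 120 (mod 323)
4^32 ≡ 120^2 = 14400 ≡ 188 (mod 323)
4^64 ≡ 188^2 = 35344 ≡ 137 (mod 323)
4^128 ≡ 137^2 = 18769 ≡ 35 (mod 323)
4^256 ≡ 35^2 = 1225 ≡ 256 (mod 323)
322 = 256 + 64 + 2 in binary powers of 2.
So 4^322 ≡ 256 · 137 · 16 ≡ 101 (mod 323).
Since 101 ≠ 1, base 4 is a Fermat witness: 323 is composite.

101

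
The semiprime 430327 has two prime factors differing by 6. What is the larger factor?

659

Since p = q + 6, we have 430327 = q(q + 6), so q² + 6q − 430327 = 0.
Discriminant: 6² + 4·430327 = 36 + 1721308 = 1721344; √1721344 = 1312.
q = (−6 + 1312)/2 = 653, and p = q + 6 = 659.
Check: 653 · 659 = 430327.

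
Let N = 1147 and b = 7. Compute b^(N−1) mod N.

1120

7^1 ≡ 7 (mod 1147)
7^2 ≡ 7^2 = 49 ≡ 49 (mod 1147)
7^4 ≡ 49^2 = 2401 ≡ 107 (mod 1147)
7^8 ≡ 107^2 = 11449 ≡ 1126 (mod 1147)
7^16 ≡ 1126^2 = 1267876 ≡ 441 (mod 1147)
7^32 ≡ 441^2 = 194481 ≡ 638 (mod 1147)
7^64 ≡ 638^2 = 407044 ≡ 1006 (mod 1147)
7^128 ≡ 1006^2 = 1012036 ≡ 382 (mod 1147)
7^256 ≡ 382^2 = 145924 ≡ 255 (mod 1147)
7^512 ≡ 255^2 = 65025 ≡ 793 (mod 1147)
7^1024 ≡ 793^2 = 628849 ≡ 293 (mod 1147)
1146 = 1024 + 64 + 32 + 16 + 8 + 2 in binary powers of 2.
So 7^1146 ≡ 293 · 1006 · 638 · 441 · 1126 · 49 ≡ 1120 (mod 1147).
Since 1120 ≠ 1, base 7 is a Fermat witness: 1147 is composite.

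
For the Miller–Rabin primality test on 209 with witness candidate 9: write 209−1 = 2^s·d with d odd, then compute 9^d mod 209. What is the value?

25

209 − 1 = 208 = 2^4 · 13, so d = 13.
9^1 ≡ 9 (mod 209)
9^2 ≡ 9^2 = 81 ≡ 81 (mod 209)
9^4 ≡ 81^2 = 6561 ≡ 82 (mod 209)
9^8 ≡ 82^2 = 6724 ≡ 36 (mod 209)
13 = 8 + 4 + 1 in binary powers of 2.
So 9^13 ≡ 36 · 82 · 9 ≡ 25 (mod 209).
Squaring chain: 25 → 207 → 4 → 16; never reaches −1, so base 9 is a Miller–Rabin witness that 209 is composite.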